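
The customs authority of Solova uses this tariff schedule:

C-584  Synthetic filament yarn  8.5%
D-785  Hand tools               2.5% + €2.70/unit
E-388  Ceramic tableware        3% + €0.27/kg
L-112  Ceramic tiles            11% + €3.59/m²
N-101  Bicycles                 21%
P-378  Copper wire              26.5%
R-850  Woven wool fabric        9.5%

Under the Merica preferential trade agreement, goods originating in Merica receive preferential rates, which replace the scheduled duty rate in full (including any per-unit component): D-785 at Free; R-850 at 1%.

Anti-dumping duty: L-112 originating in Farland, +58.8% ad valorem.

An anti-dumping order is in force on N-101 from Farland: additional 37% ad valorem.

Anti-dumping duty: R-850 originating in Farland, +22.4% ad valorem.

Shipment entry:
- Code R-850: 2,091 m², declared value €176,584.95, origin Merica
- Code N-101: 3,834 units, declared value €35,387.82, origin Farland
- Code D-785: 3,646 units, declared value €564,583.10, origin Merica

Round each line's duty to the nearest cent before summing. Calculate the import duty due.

€22,290.79

Line 1 (R-850, Merica, 2,091 m², €176,584.95):
Base rate for R-850 is 9.5%.
Origin Merica qualifies under the Solova–Merica agreement and R-850 is covered: preferential rate 1% applies instead.
The additional-duty order on R-850 targets Farland, not Merica; it does not apply.
Duty = €176,584.95 × 1% = €1,765.85.
Line 2 (N-101, Farland, 3,834 units, €35,387.82):
Base rate for N-101 is 21%.
Additional duty on N-101 from Farland: +37%. Applied ad valorem rate: 21% + 37% = 58%.
Duty = €35,387.82 × 58% = €20,524.94.
Line 3 (D-785, Merica, 3,646 units, €564,583.10):
Base rate for D-785 is 2.5% + €2.70/unit.
Origin Merica qualifies under the Solova–Merica agreement and D-785 is covered: preferential rate Free applies instead.
Duty = €564,583.10 × 0% = €0.00.
Total = €1,765.85 + €20,524.94 + €0.00 = €22,290.79.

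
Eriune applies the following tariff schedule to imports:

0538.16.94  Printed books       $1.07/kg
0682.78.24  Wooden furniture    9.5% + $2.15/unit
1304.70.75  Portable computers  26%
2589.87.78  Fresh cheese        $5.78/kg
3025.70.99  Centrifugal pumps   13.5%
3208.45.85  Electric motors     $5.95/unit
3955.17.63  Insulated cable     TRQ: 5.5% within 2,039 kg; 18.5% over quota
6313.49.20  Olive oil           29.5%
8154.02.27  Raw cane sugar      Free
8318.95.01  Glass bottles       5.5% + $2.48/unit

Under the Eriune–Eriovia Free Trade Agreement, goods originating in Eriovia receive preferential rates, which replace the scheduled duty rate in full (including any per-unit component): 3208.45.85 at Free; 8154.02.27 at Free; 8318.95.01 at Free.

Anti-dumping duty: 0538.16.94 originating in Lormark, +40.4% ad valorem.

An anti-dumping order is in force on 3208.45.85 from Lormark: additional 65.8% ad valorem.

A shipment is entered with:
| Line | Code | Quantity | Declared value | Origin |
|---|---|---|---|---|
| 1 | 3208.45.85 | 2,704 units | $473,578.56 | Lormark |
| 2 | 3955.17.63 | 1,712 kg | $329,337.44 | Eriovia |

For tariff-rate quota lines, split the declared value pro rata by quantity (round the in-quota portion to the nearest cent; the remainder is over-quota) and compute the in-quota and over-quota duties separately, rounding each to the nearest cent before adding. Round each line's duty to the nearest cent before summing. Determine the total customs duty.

Line 1 (3208.45.85, Lormark, 2,704 units, $473,578.56):
Base rate for 3208.45.85 is $5.95/unit.
3208.45.85 has an FTA preferential rate, but origin Lormark is not Eriovia; base rate stands.
Additional duty on 3208.45.85 from Lormark: +65.8% ad valorem. Applied ad valorem rate = 65.8%.
Duty = $473,578.56 × 65.8% + 2,704 × $5.95 = $327,703.49.
Line 2 (3955.17.63, Eriovia, 1,712 kg, $329,337.44):
Code 3955.17.63 is under a tariff-rate quota (threshold 2,039 kg). Quantity 1,712 kg is within the quota, so the in-quota rate 5.5% applies to the full value.
Duty = $329,337.44 × 5.5% = $18,113.56.
Total = $327,703.49 + $18,113.56 = $345,817.05.

$345,817.05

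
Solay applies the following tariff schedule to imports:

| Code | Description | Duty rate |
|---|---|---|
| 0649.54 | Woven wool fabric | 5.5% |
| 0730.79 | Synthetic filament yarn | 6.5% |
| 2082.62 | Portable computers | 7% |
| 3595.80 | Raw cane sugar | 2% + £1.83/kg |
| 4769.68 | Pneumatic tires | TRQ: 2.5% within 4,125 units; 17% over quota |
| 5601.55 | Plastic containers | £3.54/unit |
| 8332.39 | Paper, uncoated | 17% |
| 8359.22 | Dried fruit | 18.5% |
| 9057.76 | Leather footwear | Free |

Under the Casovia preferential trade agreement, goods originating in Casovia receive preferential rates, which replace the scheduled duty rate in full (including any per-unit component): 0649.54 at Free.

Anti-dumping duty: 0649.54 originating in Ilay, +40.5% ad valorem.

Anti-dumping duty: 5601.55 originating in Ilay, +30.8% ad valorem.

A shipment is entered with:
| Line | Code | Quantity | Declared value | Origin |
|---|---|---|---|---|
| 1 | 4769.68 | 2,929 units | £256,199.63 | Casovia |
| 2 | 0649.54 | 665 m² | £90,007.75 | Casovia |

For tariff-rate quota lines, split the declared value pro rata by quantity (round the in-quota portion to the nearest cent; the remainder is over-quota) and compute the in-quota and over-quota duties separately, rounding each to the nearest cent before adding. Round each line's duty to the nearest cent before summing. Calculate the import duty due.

£6,404.99

Line 1 (4769.68, Casovia, 2,929 units, £256,199.63):
Code 4769.68 is under a tariff-rate quota (threshold 4,125 units). Quantity 2,929 units is within the quota, so the in-quota rate 2.5% applies to the full value.
Duty = £256,199.63 × 2.5% = £6,404.99.
Line 2 (0649.54, Casovia, 665 m², £90,007.75):
Base rate for 0649.54 is 5.5%.
Origin Casovia qualifies under the Solay–Casovia agreement and 0649.54 is covered: preferential rate Free applies instead.
The additional-duty order on 0649.54 targets Ilay, not Casovia; it does not apply.
Duty = £90,007.75 × 0% = £0.00.
Total = £6,404.99 + £0.00 = £6,404.99.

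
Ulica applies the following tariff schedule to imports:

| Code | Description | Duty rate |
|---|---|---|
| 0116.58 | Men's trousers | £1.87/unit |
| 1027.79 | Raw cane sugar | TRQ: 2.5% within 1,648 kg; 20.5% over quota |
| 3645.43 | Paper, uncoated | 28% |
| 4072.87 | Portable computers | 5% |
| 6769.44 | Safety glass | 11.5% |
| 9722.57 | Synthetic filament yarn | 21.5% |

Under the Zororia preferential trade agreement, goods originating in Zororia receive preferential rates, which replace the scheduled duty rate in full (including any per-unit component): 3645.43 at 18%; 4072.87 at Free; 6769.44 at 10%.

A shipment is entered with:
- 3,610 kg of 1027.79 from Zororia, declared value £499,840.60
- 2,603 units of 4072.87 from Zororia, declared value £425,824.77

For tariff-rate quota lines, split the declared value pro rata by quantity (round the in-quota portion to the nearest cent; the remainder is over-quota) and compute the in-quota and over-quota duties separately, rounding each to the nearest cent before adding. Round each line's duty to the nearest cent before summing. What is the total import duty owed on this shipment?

Line 1 (1027.79, Zororia, 3,610 kg, £499,840.60):
Code 1027.79 is under a tariff-rate quota (threshold 1,648 kg). In-quota: 1,648 kg at 2.5%; over-quota: 1,962 kg at 20.5%.
Pro-rata value split: in-quota = £499,840.60 × 1,648/3,610 = £228,182.08; over-quota = £499,840.60 − £228,182.08 = £271,658.52.
In-quota duty = £228,182.08 × 2.5% = £5,704.55. Over-quota duty = £271,658.52 × 20.5% = £55,690.00.
Line duty = £5,704.55 + £55,690.00 = £61,394.55.
Line 2 (4072.87, Zororia, 2,603 units, £425,824.77):
Base rate for 4072.87 is 5%.
Origin Zororia qualifies under the Ulica–Zororia agreement and 4072.87 is covered: preferential rate Free applies instead.
Duty = £425,824.77 × 0% = £0.00.
Total = £61,394.55 + £0.00 = £61,394.55.

£61,394.55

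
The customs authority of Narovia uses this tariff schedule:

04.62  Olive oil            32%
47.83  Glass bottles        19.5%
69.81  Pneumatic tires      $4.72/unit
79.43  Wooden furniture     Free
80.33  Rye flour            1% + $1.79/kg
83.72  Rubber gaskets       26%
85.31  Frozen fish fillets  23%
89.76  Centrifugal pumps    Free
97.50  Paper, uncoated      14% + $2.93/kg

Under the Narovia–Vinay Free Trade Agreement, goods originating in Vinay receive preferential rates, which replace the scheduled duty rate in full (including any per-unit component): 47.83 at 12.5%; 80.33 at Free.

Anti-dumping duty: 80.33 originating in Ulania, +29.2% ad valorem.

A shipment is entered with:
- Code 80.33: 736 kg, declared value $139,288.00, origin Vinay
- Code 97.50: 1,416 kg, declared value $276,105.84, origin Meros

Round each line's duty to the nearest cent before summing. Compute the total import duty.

Line 1 (80.33, Vinay, 736 kg, $139,288.00):
Base rate for 80.33 is 1% + $1.79/kg.
Origin Vinay qualifies under the Narovia–Vinay agreement and 80.33 is covered: preferential rate Free applies instead.
The additional-duty order on 80.33 targets Ulania, not Vinay; it does not apply.
Duty = $139,288.00 × 0% = $0.00.
Line 2 (97.50, Meros, 1,416 kg, $276,105.84):
Base rate for 97.50 is 14% + $2.93/kg.
Duty = $276,105.84 × 14% + 1,416 × $2.93 = $42,803.70.
Total = $0.00 + $42,803.70 = $42,803.70.

$42,803.70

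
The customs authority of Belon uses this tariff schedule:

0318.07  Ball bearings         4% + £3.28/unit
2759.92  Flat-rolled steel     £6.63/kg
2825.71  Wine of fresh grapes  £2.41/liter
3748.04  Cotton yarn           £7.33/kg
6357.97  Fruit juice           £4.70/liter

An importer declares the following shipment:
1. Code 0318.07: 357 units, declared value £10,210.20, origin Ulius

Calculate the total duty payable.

£1,579.37

Line 1 (0318.07, Ulius, 357 units, £10,210.20):
Base rate for 0318.07 is 4% + £3.28/unit.
Duty = £10,210.20 × 4% + 357 × £3.28 = £1,579.37.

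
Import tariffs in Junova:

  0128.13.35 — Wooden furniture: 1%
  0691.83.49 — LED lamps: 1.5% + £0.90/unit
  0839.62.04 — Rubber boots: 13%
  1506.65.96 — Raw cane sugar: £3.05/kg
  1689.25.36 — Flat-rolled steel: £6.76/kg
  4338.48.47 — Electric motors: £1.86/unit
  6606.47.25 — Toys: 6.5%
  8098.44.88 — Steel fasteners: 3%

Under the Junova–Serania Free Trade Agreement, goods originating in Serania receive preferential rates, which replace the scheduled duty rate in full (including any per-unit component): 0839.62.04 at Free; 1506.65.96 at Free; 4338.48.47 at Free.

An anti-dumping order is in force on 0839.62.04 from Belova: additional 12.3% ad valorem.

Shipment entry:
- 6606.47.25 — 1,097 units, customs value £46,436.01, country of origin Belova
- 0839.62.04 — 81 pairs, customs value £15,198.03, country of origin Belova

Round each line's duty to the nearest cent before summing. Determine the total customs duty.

Line 1 (6606.47.25, Belova, 1,097 units, £46,436.01):
Base rate for 6606.47.25 is 6.5%.
Duty = £46,436.01 × 6.5% = £3,018.34.
Line 2 (0839.62.04, Belova, 81 pairs, £15,198.03):
Base rate for 0839.62.04 is 13%.
0839.62.04 has an FTA preferential rate, but origin Belova is not Serania; base rate stands.
Additional duty on 0839.62.04 from Belova: +12.3%. Applied ad valorem rate: 13% + 12.3% = 25.3%.
Duty = £15,198.03 × 25.3% = £3,845.10.
Total = £3,018.34 + £3,845.10 = £6,863.44.

£6,863.44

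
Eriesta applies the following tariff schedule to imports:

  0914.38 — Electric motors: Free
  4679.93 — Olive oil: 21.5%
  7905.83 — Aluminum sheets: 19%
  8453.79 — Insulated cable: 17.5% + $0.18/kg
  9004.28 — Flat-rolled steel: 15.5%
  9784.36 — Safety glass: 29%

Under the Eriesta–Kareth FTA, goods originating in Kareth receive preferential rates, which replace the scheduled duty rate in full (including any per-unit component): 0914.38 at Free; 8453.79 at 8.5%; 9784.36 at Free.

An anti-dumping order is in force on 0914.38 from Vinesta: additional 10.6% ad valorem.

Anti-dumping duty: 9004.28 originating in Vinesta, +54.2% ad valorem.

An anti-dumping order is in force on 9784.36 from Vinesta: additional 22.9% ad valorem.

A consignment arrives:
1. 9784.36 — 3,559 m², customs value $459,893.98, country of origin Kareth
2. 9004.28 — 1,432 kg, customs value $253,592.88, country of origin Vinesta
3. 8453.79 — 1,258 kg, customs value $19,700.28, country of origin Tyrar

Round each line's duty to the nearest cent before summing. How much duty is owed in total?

$180,428.23

Line 1 (9784.36, Kareth, 3,559 m², $459,893.98):
Base rate for 9784.36 is 29%.
Origin Kareth qualifies under the Eriesta–Kareth agreement and 9784.36 is covered: preferential rate Free applies instead.
The additional-duty order on 9784.36 targets Vinesta, not Kareth; it does not apply.
Duty = $459,893.98 × 0% = $0.00.
Line 2 (9004.28, Vinesta, 1,432 kg, $253,592.88):
Base rate for 9004.28 is 15.5%.
Additional duty on 9004.28 from Vinesta: +54.2%. Applied ad valorem rate: 15.5% + 54.2% = 69.7%.
Duty = $253,592.88 × 69.7% = $176,754.24.
Line 3 (8453.79, Tyrar, 1,258 kg, $19,700.28):
Base rate for 8453.79 is 17.5% + $0.18/kg.
8453.79 has an FTA preferential rate, but origin Tyrar is not Kareth; base rate stands.
Duty = $19,700.28 × 17.5% + 1,258 × $0.18 = $3,673.99.
Total = $0.00 + $176,754.24 + $3,673.99 = $180,428.23.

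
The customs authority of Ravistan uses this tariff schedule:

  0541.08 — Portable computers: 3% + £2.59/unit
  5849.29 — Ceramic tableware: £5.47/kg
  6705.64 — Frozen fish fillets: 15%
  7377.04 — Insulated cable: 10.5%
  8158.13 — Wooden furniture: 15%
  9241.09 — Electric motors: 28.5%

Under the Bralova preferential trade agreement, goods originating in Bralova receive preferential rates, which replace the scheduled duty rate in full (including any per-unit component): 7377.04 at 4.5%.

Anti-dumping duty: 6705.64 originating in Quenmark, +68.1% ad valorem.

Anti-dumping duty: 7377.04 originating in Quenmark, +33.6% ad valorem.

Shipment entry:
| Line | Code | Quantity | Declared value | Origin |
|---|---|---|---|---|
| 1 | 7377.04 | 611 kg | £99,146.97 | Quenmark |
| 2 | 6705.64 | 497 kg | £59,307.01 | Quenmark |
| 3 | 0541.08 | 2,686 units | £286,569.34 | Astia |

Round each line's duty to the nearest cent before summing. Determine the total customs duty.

Line 1 (7377.04, Quenmark, 611 kg, £99,146.97):
Base rate for 7377.04 is 10.5%.
7377.04 has an FTA preferential rate, but origin Quenmark is not Bralova; base rate stands.
Additional duty on 7377.04 from Quenmark: +33.6%. Applied ad valorem rate: 10.5% + 33.6% = 44.1%.
Duty = £99,146.97 × 44.1% = £43,723.81.
Line 2 (6705.64, Quenmark, 497 kg, £59,307.01):
Base rate for 6705.64 is 15%.
Additional duty on 6705.64 from Quenmark: +68.1%. Applied ad valorem rate: 15% + 68.1% = 83.1%.
Duty = £59,307.01 × 83.1% = £49,284.13.
Line 3 (0541.08, Astia, 2,686 units, £286,569.34):
Base rate for 0541.08 is 3% + £2.59/unit.
Duty = £286,569.34 × 3% + 2,686 × £2.59 = £15,553.82.
Total = £43,723.81 + £49,284.13 + £15,553.82 = £108,561.76.

£108,561.76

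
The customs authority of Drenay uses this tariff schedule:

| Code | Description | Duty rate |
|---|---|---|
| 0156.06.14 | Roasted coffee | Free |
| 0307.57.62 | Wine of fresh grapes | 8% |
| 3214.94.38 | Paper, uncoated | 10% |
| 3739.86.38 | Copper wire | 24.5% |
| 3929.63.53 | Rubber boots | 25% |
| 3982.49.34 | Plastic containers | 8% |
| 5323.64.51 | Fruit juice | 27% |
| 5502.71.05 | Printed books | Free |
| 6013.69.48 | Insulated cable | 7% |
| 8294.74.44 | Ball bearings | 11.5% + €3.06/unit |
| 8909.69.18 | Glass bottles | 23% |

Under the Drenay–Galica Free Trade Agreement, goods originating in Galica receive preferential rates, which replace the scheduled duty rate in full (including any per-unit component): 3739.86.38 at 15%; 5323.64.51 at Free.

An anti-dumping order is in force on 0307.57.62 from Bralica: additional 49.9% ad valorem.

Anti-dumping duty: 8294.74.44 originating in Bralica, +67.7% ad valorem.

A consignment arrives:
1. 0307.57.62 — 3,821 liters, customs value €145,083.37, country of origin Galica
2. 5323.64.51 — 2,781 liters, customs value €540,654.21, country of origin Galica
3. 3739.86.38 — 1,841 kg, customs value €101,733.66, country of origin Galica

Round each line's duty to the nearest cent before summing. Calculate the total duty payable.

€26,866.72

Line 1 (0307.57.62, Galica, 3,821 liters, €145,083.37):
Base rate for 0307.57.62 is 8%.
Origin Galica is the FTA partner but 0307.57.62 is not on the preference list; base rate stands.
The additional-duty order on 0307.57.62 targets Bralica, not Galica; it does not apply.
Duty = €145,083.37 × 8% = €11,606.67.
Line 2 (5323.64.51, Galica, 2,781 liters, €540,654.21):
Base rate for 5323.64.51 is 27%.
Origin Galica qualifies under the Drenay–Galica agreement and 5323.64.51 is covered: preferential rate Free applies instead.
Duty = €540,654.21 × 0% = €0.00.
Line 3 (3739.86.38, Galica, 1,841 kg, €101,733.66):
Base rate for 3739.86.38 is 24.5%.
Origin Galica qualifies under the Drenay–Galica agreement and 3739.86.38 is covered: preferential rate 15% applies instead.
Duty = €101,733.66 × 15% = €15,260.05.
Total = €11,606.67 + €0.00 + €15,260.05 = €26,866.72.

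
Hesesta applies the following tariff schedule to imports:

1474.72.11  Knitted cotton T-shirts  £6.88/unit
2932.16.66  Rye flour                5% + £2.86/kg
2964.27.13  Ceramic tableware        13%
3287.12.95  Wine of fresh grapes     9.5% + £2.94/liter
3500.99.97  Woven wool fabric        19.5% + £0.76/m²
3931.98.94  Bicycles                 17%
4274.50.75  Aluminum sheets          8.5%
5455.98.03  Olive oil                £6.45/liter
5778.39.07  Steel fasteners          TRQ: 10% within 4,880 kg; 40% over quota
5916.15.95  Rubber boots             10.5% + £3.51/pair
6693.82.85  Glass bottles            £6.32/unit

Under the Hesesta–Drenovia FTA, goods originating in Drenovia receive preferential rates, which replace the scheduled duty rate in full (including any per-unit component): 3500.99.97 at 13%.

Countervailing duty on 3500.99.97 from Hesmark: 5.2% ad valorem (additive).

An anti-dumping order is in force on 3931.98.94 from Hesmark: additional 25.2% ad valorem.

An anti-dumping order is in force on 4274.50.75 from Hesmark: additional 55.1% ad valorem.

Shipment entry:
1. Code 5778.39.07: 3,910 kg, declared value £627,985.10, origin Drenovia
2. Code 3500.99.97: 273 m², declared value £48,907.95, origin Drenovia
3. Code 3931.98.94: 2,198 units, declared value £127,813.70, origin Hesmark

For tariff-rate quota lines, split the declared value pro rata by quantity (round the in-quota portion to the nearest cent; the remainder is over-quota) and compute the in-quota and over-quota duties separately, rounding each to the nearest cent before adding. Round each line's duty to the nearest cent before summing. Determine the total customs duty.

Line 1 (5778.39.07, Drenovia, 3,910 kg, £627,985.10):
Code 5778.39.07 is under a tariff-rate quota (threshold 4,880 kg). Quantity 3,910 kg is within the quota, so the in-quota rate 10% applies to the full value.
Duty = £627,985.10 × 10% = £62,798.51.
Line 2 (3500.99.97, Drenovia, 273 m², £48,907.95):
Base rate for 3500.99.97 is 19.5% + £0.76/m².
Origin Drenovia qualifies under the Hesesta–Drenovia agreement and 3500.99.97 is covered: preferential rate 13% applies instead.
The additional-duty order on 3500.99.97 targets Hesmark, not Drenovia; it does not apply.
Duty = £48,907.95 × 13% = £6,358.03.
Line 3 (3931.98.94, Hesmark, 2,198 units, £127,813.70):
Base rate for 3931.98.94 is 17%.
Additional duty on 3931.98.94 from Hesmark: +25.2%. Applied ad valorem rate: 17% + 25.2% = 42.2%.
Duty = £127,813.70 × 42.2% = £53,937.38.
Total = £62,798.51 + £6,358.03 + £53,937.38 = £123,093.92.

£123,093.92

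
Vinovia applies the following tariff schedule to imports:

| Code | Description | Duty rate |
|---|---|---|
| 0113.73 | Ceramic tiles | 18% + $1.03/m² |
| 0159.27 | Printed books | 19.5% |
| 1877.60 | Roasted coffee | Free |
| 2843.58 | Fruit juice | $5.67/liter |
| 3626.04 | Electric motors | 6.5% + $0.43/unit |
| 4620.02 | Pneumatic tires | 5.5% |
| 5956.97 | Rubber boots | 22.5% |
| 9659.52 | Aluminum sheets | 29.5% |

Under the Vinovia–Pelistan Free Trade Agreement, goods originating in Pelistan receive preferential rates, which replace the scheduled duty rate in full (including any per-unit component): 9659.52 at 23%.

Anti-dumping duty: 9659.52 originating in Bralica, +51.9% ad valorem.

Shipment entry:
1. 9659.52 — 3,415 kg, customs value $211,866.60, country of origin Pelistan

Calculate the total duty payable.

$48,729.32

Line 1 (9659.52, Pelistan, 3,415 kg, $211,866.60):
Base rate for 9659.52 is 29.5%.
Origin Pelistan qualifies under the Vinovia–Pelistan agreement and 9659.52 is covered: preferential rate 23% applies instead.
The additional-duty order on 9659.52 targets Bralica, not Pelistan; it does not apply.
Duty = $211,866.60 × 23% = $48,729.32.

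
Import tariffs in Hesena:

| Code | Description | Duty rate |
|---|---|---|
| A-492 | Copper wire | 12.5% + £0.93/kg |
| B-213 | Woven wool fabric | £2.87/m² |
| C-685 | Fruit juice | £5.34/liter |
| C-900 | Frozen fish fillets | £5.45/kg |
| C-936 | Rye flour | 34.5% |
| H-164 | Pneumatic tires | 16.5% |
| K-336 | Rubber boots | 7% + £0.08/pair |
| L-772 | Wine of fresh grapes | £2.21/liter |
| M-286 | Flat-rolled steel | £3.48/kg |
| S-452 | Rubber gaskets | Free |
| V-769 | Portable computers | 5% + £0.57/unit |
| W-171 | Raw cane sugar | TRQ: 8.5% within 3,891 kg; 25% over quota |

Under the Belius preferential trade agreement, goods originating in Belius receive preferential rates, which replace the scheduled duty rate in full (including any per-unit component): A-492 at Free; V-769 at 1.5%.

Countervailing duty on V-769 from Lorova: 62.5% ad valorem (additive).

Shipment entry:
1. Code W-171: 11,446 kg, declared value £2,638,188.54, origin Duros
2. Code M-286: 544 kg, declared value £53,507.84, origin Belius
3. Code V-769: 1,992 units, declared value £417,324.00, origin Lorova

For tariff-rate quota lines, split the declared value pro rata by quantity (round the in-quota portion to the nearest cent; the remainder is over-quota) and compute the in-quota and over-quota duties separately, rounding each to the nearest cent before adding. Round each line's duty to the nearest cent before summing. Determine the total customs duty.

Line 1 (W-171, Duros, 11,446 kg, £2,638,188.54):
Code W-171 is under a tariff-rate quota (threshold 3,891 kg). In-quota: 3,891 kg at 8.5%; over-quota: 7,555 kg at 25%.
Pro-rata value split: in-quota = £2,638,188.54 × 3,891/11,446 = £896,836.59; over-quota = £2,638,188.54 − £896,836.59 = £1,741,351.95.
In-quota duty = £896,836.59 × 8.5% = £76,231.11. Over-quota duty = £1,741,351.95 × 25% = £435,337.99.
Line duty = £76,231.11 + £435,337.99 = £511,569.10.
Line 2 (M-286, Belius, 544 kg, £53,507.84):
Base rate for M-286 is £3.48/kg.
Origin Belius is the FTA partner but M-286 is not on the preference list; base rate stands.
Duty = 544 × £3.48 = £1,893.12.
Line 3 (V-769, Lorova, 1,992 units, £417,324.00):
Base rate for V-769 is 5% + £0.57/unit.
V-769 has an FTA preferential rate, but origin Lorova is not Belius; base rate stands.
Additional duty on V-769 from Lorova: +62.5%. Applied ad valorem rate: 5% + 62.5% = 67.5%.
Duty = £417,324.00 × 67.5% + 1,992 × £0.57 = £282,829.14.
Total = £511,569.10 + £1,893.12 + £282,829.14 = £796,291.36.

£796,291.36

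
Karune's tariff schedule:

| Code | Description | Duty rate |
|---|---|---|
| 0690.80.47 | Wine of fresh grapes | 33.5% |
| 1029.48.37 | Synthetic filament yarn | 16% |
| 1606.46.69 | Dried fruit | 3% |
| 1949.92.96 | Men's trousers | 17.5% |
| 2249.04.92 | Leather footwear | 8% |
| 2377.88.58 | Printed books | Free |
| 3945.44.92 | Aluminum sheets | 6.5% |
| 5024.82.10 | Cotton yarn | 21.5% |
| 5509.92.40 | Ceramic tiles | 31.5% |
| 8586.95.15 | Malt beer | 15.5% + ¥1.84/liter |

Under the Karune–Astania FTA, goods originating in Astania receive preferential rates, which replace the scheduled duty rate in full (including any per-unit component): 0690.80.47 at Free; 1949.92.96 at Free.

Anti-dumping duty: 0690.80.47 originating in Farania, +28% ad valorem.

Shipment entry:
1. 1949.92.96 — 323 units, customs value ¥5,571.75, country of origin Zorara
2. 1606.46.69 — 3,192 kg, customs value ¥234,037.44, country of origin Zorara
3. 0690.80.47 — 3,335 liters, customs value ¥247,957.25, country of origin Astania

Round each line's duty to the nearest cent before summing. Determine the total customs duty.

¥7,996.18

Line 1 (1949.92.96, Zorara, 323 units, ¥5,571.75):
Base rate for 1949.92.96 is 17.5%.
1949.92.96 has an FTA preferential rate, but origin Zorara is not Astania; base rate stands.
Duty = ¥5,571.75 × 17.5% = ¥975.06.
Line 2 (1606.46.69, Zorara, 3,192 kg, ¥234,037.44):
Base rate for 1606.46.69 is 3%.
Duty = ¥234,037.44 × 3% = ¥7,021.12.
Line 3 (0690.80.47, Astania, 3,335 liters, ¥247,957.25):
Base rate for 0690.80.47 is 33.5%.
Origin Astania qualifies under the Karune–Astania agreement and 0690.80.47 is covered: preferential rate Free applies instead.
The additional-duty order on 0690.80.47 targets Farania, not Astania; it does not apply.
Duty = ¥247,957.25 × 0% = ¥0.00.
Total = ¥975.06 + ¥7,021.12 + ¥0.00 = ¥7,996.18.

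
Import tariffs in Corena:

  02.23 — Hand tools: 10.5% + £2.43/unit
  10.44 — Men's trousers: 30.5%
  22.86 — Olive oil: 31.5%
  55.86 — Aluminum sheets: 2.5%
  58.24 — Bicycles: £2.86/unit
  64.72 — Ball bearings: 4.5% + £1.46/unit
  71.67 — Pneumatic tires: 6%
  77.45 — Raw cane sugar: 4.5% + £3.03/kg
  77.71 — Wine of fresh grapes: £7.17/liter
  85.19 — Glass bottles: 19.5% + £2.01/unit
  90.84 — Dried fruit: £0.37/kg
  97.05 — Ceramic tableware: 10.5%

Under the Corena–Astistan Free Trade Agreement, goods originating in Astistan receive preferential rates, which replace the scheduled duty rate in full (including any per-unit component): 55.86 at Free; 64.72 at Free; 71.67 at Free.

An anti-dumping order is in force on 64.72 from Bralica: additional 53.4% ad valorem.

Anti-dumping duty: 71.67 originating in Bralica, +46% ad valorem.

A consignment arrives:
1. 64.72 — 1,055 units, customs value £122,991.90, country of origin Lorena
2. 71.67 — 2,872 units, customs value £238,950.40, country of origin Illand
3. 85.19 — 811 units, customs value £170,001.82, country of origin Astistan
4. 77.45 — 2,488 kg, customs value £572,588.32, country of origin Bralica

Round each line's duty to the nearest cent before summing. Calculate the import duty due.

Line 1 (64.72, Lorena, 1,055 units, £122,991.90):
Base rate for 64.72 is 4.5% + £1.46/unit.
64.72 has an FTA preferential rate, but origin Lorena is not Astistan; base rate stands.
The additional-duty order on 64.72 targets Bralica, not Lorena; it does not apply.
Duty = £122,991.90 × 4.5% + 1,055 × £1.46 = £7,074.94.
Line 2 (71.67, Illand, 2,872 units, £238,950.40):
Base rate for 71.67 is 6%.
71.67 has an FTA preferential rate, but origin Illand is not Astistan; base rate stands.
The additional-duty order on 71.67 targets Bralica, not Illand; it does not apply.
Duty = £238,950.40 × 6% = £14,337.02.
Line 3 (85.19, Astistan, 811 units, £170,001.82):
Base rate for 85.19 is 19.5% + £2.01/unit.
Origin Astistan is the FTA partner but 85.19 is not on the preference list; base rate stands.
Duty = £170,001.82 × 19.5% + 811 × £2.01 = £34,780.46.
Line 4 (77.45, Bralica, 2,488 kg, £572,588.32):
Base rate for 77.45 is 4.5% + £3.03/kg.
Duty = £572,588.32 × 4.5% + 2,488 × £3.03 = £33,305.11.
Total = £7,074.94 + £14,337.02 + £34,780.46 + £33,305.11 = £89,497.53.

£89,497.53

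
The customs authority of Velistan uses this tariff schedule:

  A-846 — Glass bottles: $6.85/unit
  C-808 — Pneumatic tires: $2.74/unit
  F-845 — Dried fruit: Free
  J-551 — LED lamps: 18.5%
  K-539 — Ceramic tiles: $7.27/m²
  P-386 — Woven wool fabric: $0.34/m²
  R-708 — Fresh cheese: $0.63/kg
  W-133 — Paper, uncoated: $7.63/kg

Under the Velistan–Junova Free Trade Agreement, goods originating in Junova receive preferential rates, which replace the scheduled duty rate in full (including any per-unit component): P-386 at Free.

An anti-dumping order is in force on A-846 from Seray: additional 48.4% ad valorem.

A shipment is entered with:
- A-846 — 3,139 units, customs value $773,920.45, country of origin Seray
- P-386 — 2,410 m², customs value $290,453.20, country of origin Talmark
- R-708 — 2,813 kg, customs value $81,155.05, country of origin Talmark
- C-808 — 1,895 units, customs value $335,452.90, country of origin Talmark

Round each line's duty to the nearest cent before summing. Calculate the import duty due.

$403,863.54

Line 1 (A-846, Seray, 3,139 units, $773,920.45):
Base rate for A-846 is $6.85/unit.
Additional duty on A-846 from Seray: +48.4% ad valorem. Applied ad valorem rate = 48.4%.
Duty = $773,920.45 × 48.4% + 3,139 × $6.85 = $396,079.65.
Line 2 (P-386, Talmark, 2,410 m², $290,453.20):
Base rate for P-386 is $0.34/m².
P-386 has an FTA preferential rate, but origin Talmark is not Junova; base rate stands.
Duty = 2,410 × $0.34 = $819.40.
Line 3 (R-708, Talmark, 2,813 kg, $81,155.05):
Base rate for R-708 is $0.63/kg.
Duty = 2,813 × $0.63 = $1,772.19.
Line 4 (C-808, Talmark, 1,895 units, $335,452.90):
Base rate for C-808 is $2.74/unit.
Duty = 1,895 × $2.74 = $5,192.30.
Total = $396,079.65 + $819.40 + $1,772.19 + $5,192.30 = $403,863.54.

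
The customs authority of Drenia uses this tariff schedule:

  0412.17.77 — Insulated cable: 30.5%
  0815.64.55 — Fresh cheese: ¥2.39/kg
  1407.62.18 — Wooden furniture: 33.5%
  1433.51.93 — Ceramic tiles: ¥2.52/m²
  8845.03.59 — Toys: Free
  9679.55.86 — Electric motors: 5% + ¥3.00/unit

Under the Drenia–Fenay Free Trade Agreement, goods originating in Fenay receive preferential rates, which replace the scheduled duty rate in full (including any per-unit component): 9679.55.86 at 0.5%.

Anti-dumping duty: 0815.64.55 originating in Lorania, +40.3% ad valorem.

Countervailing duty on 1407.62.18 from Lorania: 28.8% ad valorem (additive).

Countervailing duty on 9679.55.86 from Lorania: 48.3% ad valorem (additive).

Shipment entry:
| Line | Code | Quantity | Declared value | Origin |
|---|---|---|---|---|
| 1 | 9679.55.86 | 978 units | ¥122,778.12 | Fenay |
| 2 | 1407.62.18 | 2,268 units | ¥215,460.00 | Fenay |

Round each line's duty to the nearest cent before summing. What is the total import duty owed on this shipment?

Line 1 (9679.55.86, Fenay, 978 units, ¥122,778.12):
Base rate for 9679.55.86 is 5% + ¥3.00/unit.
Origin Fenay qualifies under the Drenia–Fenay agreement and 9679.55.86 is covered: preferential rate 0.5% applies instead.
The additional-duty order on 9679.55.86 targets Lorania, not Fenay; it does not apply.
Duty = ¥122,778.12 × 0.5% = ¥613.89.
Line 2 (1407.62.18, Fenay, 2,268 units, ¥215,460.00):
Base rate for 1407.62.18 is 33.5%.
Origin Fenay is the FTA partner but 1407.62.18 is not on the preference list; base rate stands.
The additional-duty order on 1407.62.18 targets Lorania, not Fenay; it does not apply.
Duty = ¥215,460.00 × 33.5% = ¥72,179.10.
Total = ¥613.89 + ¥72,179.10 = ¥72,792.99.

¥72,792.99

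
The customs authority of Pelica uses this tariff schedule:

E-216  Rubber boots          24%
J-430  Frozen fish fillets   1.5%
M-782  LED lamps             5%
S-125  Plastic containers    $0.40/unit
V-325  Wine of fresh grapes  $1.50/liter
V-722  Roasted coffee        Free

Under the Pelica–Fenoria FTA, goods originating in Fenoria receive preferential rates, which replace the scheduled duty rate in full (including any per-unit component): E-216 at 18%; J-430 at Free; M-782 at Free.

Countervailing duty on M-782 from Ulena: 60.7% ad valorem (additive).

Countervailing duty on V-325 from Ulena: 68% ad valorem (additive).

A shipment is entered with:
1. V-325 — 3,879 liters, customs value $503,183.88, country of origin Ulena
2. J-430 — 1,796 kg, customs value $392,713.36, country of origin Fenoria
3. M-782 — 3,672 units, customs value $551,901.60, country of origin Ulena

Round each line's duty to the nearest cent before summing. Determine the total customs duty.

Line 1 (V-325, Ulena, 3,879 liters, $503,183.88):
Base rate for V-325 is $1.50/liter.
Additional duty on V-325 from Ulena: +68% ad valorem. Applied ad valorem rate = 68%.
Duty = $503,183.88 × 68% + 3,879 × $1.50 = $347,983.54.
Line 2 (J-430, Fenoria, 1,796 kg, $392,713.36):
Base rate for J-430 is 1.5%.
Origin Fenoria qualifies under the Pelica–Fenoria agreement and J-430 is covered: preferential rate Free applies instead.
Duty = $392,713.36 × 0% = $0.00.
Line 3 (M-782, Ulena, 3,672 units, $551,901.60):
Base rate for M-782 is 5%.
M-782 has an FTA preferential rate, but origin Ulena is not Fenoria; base rate stands.
Additional duty on M-782 from Ulena: +60.7%. Applied ad valorem rate: 5% + 60.7% = 65.7%.
Duty = $551,901.60 × 65.7% = $362,599.35.
Total = $347,983.54 + $0.00 + $362,599.35 = $710,582.89.

$710,582.89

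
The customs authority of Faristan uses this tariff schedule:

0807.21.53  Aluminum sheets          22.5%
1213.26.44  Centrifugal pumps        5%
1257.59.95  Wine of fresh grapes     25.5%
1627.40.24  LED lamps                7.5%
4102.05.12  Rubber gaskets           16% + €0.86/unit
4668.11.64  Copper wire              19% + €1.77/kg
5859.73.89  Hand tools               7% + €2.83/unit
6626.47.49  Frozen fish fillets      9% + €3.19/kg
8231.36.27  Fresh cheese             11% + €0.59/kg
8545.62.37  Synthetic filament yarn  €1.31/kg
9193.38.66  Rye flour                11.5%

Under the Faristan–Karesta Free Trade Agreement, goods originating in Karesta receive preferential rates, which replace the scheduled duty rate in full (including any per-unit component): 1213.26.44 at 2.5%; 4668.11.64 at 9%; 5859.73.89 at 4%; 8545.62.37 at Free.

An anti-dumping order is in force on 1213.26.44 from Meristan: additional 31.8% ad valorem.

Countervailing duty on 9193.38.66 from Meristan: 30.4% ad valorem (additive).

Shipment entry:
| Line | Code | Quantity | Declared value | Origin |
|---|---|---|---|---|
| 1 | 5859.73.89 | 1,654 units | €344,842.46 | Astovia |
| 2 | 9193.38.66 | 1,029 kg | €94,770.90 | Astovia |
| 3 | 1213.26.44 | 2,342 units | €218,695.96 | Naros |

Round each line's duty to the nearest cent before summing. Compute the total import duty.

€50,653.24

Line 1 (5859.73.89, Astovia, 1,654 units, €344,842.46):
Base rate for 5859.73.89 is 7% + €2.83/unit.
5859.73.89 has an FTA preferential rate, but origin Astovia is not Karesta; base rate stands.
Duty = €344,842.46 × 7% + 1,654 × €2.83 = €28,819.79.
Line 2 (9193.38.66, Astovia, 1,029 kg, €94,770.90):
Base rate for 9193.38.66 is 11.5%.
The additional-duty order on 9193.38.66 targets Meristan, not Astovia; it does not apply.
Duty = €94,770.90 × 11.5% = €10,898.65.
Line 3 (1213.26.44, Naros, 2,342 units, €218,695.96):
Base rate for 1213.26.44 is 5%.
1213.26.44 has an FTA preferential rate, but origin Naros is not Karesta; base rate stands.
The additional-duty order on 1213.26.44 targets Meristan, not Naros; it does not apply.
Duty = €218,695.96 × 5% = €10,934.80.
Total = €28,819.79 + €10,898.65 + €10,934.80 = €50,653.24.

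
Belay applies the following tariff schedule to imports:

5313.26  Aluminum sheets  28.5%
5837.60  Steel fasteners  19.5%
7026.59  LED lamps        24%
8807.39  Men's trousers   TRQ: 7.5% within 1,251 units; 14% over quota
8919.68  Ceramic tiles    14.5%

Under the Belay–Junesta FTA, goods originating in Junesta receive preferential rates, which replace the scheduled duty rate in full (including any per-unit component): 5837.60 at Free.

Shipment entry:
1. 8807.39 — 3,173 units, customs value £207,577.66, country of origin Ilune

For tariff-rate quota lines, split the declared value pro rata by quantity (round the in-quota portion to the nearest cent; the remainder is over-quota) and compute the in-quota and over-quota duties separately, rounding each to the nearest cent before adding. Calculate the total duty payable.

Line 1 (8807.39, Ilune, 3,173 units, £207,577.66):
Code 8807.39 is under a tariff-rate quota (threshold 1,251 units). In-quota: 1,251 units at 7.5%; over-quota: 1,922 units at 14%.
Pro-rata value split: in-quota = £207,577.66 × 1,251/3,173 = £81,840.42; over-quota = £207,577.66 − £81,840.42 = £125,737.24.
In-quota duty = £81,840.42 × 7.5% = £6,138.03. Over-quota duty = £125,737.24 × 14% = £17,603.21.
Line duty = £6,138.03 + £17,603.21 = £23,741.24.

£23,741.24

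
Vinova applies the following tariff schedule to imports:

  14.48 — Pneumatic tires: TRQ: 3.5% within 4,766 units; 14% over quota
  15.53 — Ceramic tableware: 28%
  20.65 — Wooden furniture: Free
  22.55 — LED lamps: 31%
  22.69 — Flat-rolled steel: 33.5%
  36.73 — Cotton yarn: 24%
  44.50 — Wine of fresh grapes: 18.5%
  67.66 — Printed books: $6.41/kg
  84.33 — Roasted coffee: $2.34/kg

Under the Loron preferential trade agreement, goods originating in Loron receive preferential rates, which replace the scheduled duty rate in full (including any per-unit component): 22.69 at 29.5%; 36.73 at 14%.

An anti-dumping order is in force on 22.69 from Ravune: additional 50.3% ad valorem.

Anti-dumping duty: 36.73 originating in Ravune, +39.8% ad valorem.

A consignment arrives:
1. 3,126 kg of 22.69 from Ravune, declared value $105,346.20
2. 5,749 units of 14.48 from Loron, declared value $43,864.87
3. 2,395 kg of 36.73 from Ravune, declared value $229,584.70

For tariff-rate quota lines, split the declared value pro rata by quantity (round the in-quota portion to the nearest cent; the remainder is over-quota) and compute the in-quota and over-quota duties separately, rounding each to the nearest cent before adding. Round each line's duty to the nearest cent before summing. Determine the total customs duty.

$237,077.96

Line 1 (22.69, Ravune, 3,126 kg, $105,346.20):
Base rate for 22.69 is 33.5%.
22.69 has an FTA preferential rate, but origin Ravune is not Loron; base rate stands.
Additional duty on 22.69 from Ravune: +50.3%. Applied ad valorem rate: 33.5% + 50.3% = 83.8%.
Duty = $105,346.20 × 83.8% = $88,280.12.
Line 2 (14.48, Loron, 5,749 units, $43,864.87):
Code 14.48 is under a tariff-rate quota (threshold 4,766 units). In-quota: 4,766 units at 3.5%; over-quota: 983 units at 14%.
Pro-rata value split: in-quota = $43,864.87 × 4,766/5,749 = $36,364.58; over-quota = $43,864.87 − $36,364.58 = $7,500.29.
In-quota duty = $36,364.58 × 3.5% = $1,272.76. Over-quota duty = $7,500.29 × 14% = $1,050.04.
Line duty = $1,272.76 + $1,050.04 = $2,322.80.
Line 3 (36.73, Ravune, 2,395 kg, $229,584.70):
Base rate for 36.73 is 24%.
36.73 has an FTA preferential rate, but origin Ravune is not Loron; base rate stands.
Additional duty on 36.73 from Ravune: +39.8%. Applied ad valorem rate: 24% + 39.8% = 63.8%.
Duty = $229,584.70 × 63.8% = $146,475.04.
Total = $88,280.12 + $2,322.80 + $146,475.04 = $237,077.96.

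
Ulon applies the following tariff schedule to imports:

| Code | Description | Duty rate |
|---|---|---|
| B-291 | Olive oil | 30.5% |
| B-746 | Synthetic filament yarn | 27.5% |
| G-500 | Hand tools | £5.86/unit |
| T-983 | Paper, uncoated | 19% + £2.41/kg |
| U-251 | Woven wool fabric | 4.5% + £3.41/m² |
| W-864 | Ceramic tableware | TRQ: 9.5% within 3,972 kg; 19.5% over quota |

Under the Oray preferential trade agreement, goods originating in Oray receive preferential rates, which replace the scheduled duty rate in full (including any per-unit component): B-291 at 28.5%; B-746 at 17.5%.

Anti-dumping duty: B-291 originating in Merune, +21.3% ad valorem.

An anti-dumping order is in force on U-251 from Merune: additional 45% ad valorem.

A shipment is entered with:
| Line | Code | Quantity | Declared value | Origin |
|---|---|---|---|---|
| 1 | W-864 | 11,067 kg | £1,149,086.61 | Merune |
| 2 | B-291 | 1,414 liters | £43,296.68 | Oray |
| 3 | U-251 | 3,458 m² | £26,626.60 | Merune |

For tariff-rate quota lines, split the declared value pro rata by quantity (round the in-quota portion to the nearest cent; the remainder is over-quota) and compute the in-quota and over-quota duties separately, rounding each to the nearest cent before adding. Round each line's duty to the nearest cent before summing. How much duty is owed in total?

£220,142.11

Line 1 (W-864, Merune, 11,067 kg, £1,149,086.61):
Code W-864 is under a tariff-rate quota (threshold 3,972 kg). In-quota: 3,972 kg at 9.5%; over-quota: 7,095 kg at 19.5%.
Pro-rata value split: in-quota = £1,149,086.61 × 3,972/11,067 = £412,412.76; over-quota = £1,149,086.61 − £412,412.76 = £736,673.85.
In-quota duty = £412,412.76 × 9.5% = £39,179.21. Over-quota duty = £736,673.85 × 19.5% = £143,651.40.
Line duty = £39,179.21 + £143,651.40 = £182,830.61.
Line 2 (B-291, Oray, 1,414 liters, £43,296.68):
Base rate for B-291 is 30.5%.
Origin Oray qualifies under the Ulon–Oray agreement and B-291 is covered: preferential rate 28.5% applies instead.
The additional-duty order on B-291 targets Merune, not Oray; it does not apply.
Duty = £43,296.68 × 28.5% = £12,339.55.
Line 3 (U-251, Merune, 3,458 m², £26,626.60):
Base rate for U-251 is 4.5% + £3.41/m².
Additional duty on U-251 from Merune: +45%. Applied ad valorem rate: 4.5% + 45% = 49.5%.
Duty = £26,626.60 × 49.5% + 3,458 × £3.41 = £24,971.95.
Total = £182,830.61 + £12,339.55 + £24,971.95 = £220,142.11.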